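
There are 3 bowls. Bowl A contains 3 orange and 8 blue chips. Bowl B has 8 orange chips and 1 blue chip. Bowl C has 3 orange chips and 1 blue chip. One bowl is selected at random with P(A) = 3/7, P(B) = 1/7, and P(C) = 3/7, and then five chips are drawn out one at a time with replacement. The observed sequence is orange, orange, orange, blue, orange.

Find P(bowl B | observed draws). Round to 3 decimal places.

The likelihood of the observed sequence under each hypothesis: P(data | bowl A) = (3/11)(3/11)(3/11)(8/11)(3/11) = 0.0040236; P(data | bowl B) = (8/9)(8/9)(8/9)(1/9)(8/9) = 0.069366; P(data | bowl C) = (3/4)(3/4)(3/4)(1/4)(3/4) = 0.079102.
Multiplying each by its prior: 3/7 · 0.0040236 = 0.0017244, 1/7 · 0.069366 = 0.0099094, 3/7 · 0.079102 = 0.033901; with total 0.045535.
So P(bowl B | data) = (0.0099094) / (0.045535) = 0.21762.

0.218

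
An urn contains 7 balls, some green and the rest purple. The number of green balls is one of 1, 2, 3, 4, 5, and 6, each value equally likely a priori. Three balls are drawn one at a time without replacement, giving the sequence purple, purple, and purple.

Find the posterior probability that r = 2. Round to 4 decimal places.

For each hypothesis, P(data | H) works out to: P(data | r = 1) = (6/7)(5/6)(4/5) = 4/7; P(data | r = 2) = (5/7)(4/6)(3/5) = 2/7; P(data | r = 3) = (4/7)(3/6)(2/5) = 4/35; P(data | r = 4) = (3/7)(2/6)(1/5) = 1/35; P(data | r = 5) = (2/7)(1/6)(0/5) = 0; P(data | r = 6) = (1/7)(0/6) = 0.
Weighting by the prior gives 1/6 · 4/7 = 2/21, 1/6 · 2/7 = 1/21, 1/6 · 4/35 = 2/105, 1/6 · 1/35 = 1/210, 1/6 · 0 = 0, 1/6 · 0 = 0; these sum to 1/6.
Hence P(r = 2 | data) = (1/21) / (1/6) = 2/7.

0.2857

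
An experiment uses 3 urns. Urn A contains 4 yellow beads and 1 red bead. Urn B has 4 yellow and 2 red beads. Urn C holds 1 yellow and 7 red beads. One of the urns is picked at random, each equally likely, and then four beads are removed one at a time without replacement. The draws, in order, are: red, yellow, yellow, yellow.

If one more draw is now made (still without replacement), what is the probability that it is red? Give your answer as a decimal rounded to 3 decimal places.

0.200

For each hypothesis, P(data | H) works out to: P(data | urn A) = (1/5)(4/4)(3/3)(2/2) = 1/5; P(data | urn B) = (2/6)(4/5)(3/4)(2/3) = 2/15; P(data | urn C) = (7/8)(1/7)(0/6) = 0.
Multiplying each by its prior: 1/3 · 1/5 = 1/15, 1/3 · 2/15 = 2/45, 1/3 · 0 = 0; with total 1/9.
Normalising, the posterior is P(urn A | data) = 3/5, P(urn B | data) = 2/5, P(urn C | data) = 0.
So P(red next | data) = Σ P(red next | H) P(H | data) = (0)(3/5) + (1/2)(2/5) = 1/5.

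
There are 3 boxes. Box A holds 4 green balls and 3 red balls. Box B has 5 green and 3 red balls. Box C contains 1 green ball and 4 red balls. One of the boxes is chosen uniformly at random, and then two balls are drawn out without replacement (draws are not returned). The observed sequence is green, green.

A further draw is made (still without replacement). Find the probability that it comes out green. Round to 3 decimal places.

0.456

For each hypothesis, P(data | H) works out to: P(data | box A) = (4/7)(3/6) = 2/7; P(data | box B) = (5/8)(4/7) = 5/14; P(data | box C) = (1/5)(0/4) = 0.
Multiplying each by its prior: 1/3 · 2/7 = 2/21, 1/3 · 5/14 = 5/42, 1/3 · 0 = 0; summing to 3/14.
The posterior is then P(box A | data) = 4/9, P(box B | data) = 5/9, P(box C | data) = 0.
The predictive probability is P(green next | data) = (2/5)(4/9) + (1/2)(5/9) = 41/90.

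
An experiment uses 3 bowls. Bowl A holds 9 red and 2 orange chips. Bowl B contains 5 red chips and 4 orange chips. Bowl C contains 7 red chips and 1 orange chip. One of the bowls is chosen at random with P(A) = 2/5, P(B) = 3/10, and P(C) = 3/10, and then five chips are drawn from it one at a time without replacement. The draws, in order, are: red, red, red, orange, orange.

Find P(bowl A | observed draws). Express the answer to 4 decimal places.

For each hypothesis, P(data | H) works out to: P(data | bowl A) = (9/11)(8/10)(7/9)(2/8)(1/7) = 0.018182; P(data | bowl B) = (5/9)(4/8)(3/7)(4/6)(3/5) = 0.047619; P(data | bowl C) = (7/8)(6/7)(5/6)(1/5)(0/4) = 0.
Multiplying each by its prior: 2/5 · 0.018182 = 0.0072727, 3/10 · 0.047619 = 0.014286, 3/10 · 0 = 0; with total 0.021558.
By Bayes' rule, P(bowl A | data) = (0.0072727) / (0.021558) = 0.33735.

0.3373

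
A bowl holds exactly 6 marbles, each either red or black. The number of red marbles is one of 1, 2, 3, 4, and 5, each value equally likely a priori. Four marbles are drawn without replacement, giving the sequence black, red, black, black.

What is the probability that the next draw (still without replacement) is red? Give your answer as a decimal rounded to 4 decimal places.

The likelihood of the observed sequence under each hypothesis: P(data | r = 1) = (5/6)(1/5)(4/4)(3/3) = 1/6; P(data | r = 2) = (4/6)(2/5)(3/4)(2/3) = 2/15; P(data | r = 3) = (3/6)(3/5)(2/4)(1/3) = 1/20; P(data | r = 4) = (2/6)(4/5)(1/4)(0/3) = 0; P(data | r = 5) = (1/6)(5/5)(0/4) = 0.
Multiplying each by its prior: 1/5 · 1/6 = 1/30, 1/5 · 2/15 = 2/75, 1/5 · 1/20 = 1/100, 1/5 · 0 = 0, 1/5 · 0 = 0; these sum to 7/100.
Normalising, the posterior is P(r = 1 | data) = 10/21, P(r = 2 | data) = 8/21, P(r = 3 | data) = 1/7, P(r = 4 | data) = 0, P(r = 5 | data) = 0.
Averaging over the posterior, P(red next | data) = (0)(10/21) + (1/2)(8/21) + (1)(1/7) = 1/3.

0.3333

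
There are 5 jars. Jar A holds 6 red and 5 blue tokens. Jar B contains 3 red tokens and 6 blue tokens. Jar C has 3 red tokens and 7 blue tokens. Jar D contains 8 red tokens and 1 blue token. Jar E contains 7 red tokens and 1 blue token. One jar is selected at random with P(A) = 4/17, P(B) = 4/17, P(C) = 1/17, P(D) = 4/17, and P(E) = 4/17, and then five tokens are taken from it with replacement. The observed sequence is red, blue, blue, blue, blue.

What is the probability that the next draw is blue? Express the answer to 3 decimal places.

0.625

Compute the likelihood of the observed sequence for each case: P(data | jar A) = (6/11)(5/11)(5/11)(5/11)(5/11) = 0.023285; P(data | jar B) = (3/9)(6/9)(6/9)(6/9)(6/9) = 0.065844; P(data | jar C) = (3/10)(7/10)(7/10)(7/10)(7/10) = 0.07203; P(data | jar D) = (8/9)(1/9)(1/9)(1/9)(1/9) = 0.00013548; P(data | jar E) = (7/8)(1/8)(1/8)(1/8)(1/8) = 0.00021362.
Multiplying each by its prior: 4/17 · 0.023285 = 0.0054787, 4/17 · 0.065844 = 0.015493, 1/17 · 0.07203 = 0.0042371, 4/17 · 0.00013548 = 3.1878e-05, 4/17 · 0.00021362 = 5.0264e-05; summing to 0.025291.
Dividing through by the total gives posterior P(jar A | data) = 0.21663, P(jar B | data) = 0.61259, P(jar C | data) = 0.16754, P(jar D | data) = 0.0012605, P(jar E | data) = 0.0019875.
Averaging over the posterior, P(blue next | data) = (5/11)(0.21663) + (2/3)(0.61259) + (7/10)(0.16754) + (1/9)(0.0012605) + (1/8)(0.0019875) = 0.62452.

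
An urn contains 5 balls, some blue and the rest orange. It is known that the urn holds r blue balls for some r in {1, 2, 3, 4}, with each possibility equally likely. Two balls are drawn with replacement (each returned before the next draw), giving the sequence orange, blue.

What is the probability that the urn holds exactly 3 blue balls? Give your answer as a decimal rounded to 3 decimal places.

Under each hypothesis, the probability of the observed sequence is: P(data | r = 1) = (4/5)(1/5) = 4/25; P(data | r = 2) = (3/5)(2/5) = 6/25; P(data | r = 3) = (2/5)(3/5) = 6/25; P(data | r = 4) = (1/5)(4/5) = 4/25.
Multiplying each by its prior: 1/4 · 4/25 = 1/25, 1/4 · 6/25 = 3/50, 1/4 · 6/25 = 3/50, 1/4 · 4/25 = 1/25; these sum to 1/5.
So P(r = 3 | data) = (3/50) / (1/5) = 3/10.

0.300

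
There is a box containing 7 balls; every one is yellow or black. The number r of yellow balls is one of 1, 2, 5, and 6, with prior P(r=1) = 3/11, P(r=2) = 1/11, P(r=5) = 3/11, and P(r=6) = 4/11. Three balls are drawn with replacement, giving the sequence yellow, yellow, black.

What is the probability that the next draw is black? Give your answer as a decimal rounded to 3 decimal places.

The likelihood of the observed sequence under each hypothesis: P(data | r = 1) = (1/7)(1/7)(6/7) = 0.017493; P(data | r = 2) = (2/7)(2/7)(5/7) = 0.058309; P(data | r = 5) = (5/7)(5/7)(2/7) = 0.14577; P(data | r = 6) = (6/7)(6/7)(1/7) = 0.10496.
Weighting by the prior gives 3/11 · 0.017493 = 0.0047707, 1/11 · 0.058309 = 0.0053008, 3/11 · 0.14577 = 0.039756, 4/11 · 0.10496 = 0.038166; these sum to 0.087994.
Dividing through by the total gives posterior P(r = 1 | data) = 0.054217, P(r = 2 | data) = 0.060241, P(r = 5 | data) = 0.45181, P(r = 6 | data) = 0.43373.
Averaging over the posterior, P(black next | data) = (6/7)(0.054217) + (5/7)(0.060241) + (2/7)(0.45181) + (1/7)(0.43373) = 0.28055.

0.281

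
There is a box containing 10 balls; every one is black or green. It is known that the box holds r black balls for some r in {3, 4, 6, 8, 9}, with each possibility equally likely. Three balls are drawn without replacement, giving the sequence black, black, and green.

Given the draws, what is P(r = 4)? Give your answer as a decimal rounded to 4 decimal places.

Compute the likelihood of the observed sequence for each case: P(data | r = 3) = (3/10)(2/9)(7/8) = 0.058333; P(data | r = 4) = (4/10)(3/9)(6/8) = 0.1; P(data | r = 6) = (6/10)(5/9)(4/8) = 0.16667; P(data | r = 8) = (8/10)(7/9)(2/8) = 0.15556; P(data | r = 9) = (9/10)(8/9)(1/8) = 0.1.
Multiplying each by its prior: 1/5 · 0.058333 = 0.011667, 1/5 · 0.1 = 0.02, 1/5 · 0.16667 = 0.033333, 1/5 · 0.15556 = 0.031111, 1/5 · 0.1 = 0.02; these sum to 0.11611.
Therefore the posterior P(r = 4 | data) = (0.02) / (0.11611) = 0.17225.

0.1722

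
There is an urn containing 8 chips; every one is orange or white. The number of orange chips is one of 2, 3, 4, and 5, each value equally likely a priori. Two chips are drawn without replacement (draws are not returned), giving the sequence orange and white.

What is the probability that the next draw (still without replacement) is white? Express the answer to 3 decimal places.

The likelihood of the observed sequence under each hypothesis: P(data | r = 2) = (2/8)(6/7) = 3/14; P(data | r = 3) = (3/8)(5/7) = 15/56; P(data | r = 4) = (4/8)(4/7) = 2/7; P(data | r = 5) = (5/8)(3/7) = 15/56.
Weighting by the prior gives 1/4 · 3/14 = 3/56, 1/4 · 15/56 = 15/224, 1/4 · 2/7 = 1/14, 1/4 · 15/56 = 15/224; with total 29/112.
The posterior is then P(r = 2 | data) = 6/29, P(r = 3 | data) = 15/58, P(r = 4 | data) = 8/29, P(r = 5 | data) = 15/58.
So P(white next | data) = Σ P(white next | H) P(H | data) = (5/6)(6/29) + (2/3)(15/58) + (1/2)(8/29) + (1/3)(15/58) = 33/58.

0.569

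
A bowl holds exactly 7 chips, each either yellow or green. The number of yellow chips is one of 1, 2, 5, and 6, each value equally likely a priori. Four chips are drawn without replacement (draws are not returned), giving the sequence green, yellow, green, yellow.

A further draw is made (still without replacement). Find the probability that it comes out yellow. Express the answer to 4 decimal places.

0.5000

The likelihood of the observed sequence under each hypothesis: P(data | r = 1) = (6/7)(1/6)(5/5)(0/4) = 0; P(data | r = 2) = (5/7)(2/6)(4/5)(1/4) = 1/21; P(data | r = 5) = (2/7)(5/6)(1/5)(4/4) = 1/21; P(data | r = 6) = (1/7)(6/6)(0/5) = 0.
Weighting by the prior gives 1/4 · 0 = 0, 1/4 · 1/21 = 1/84, 1/4 · 1/21 = 1/84, 1/4 · 0 = 0; these sum to 1/42.
Normalising, the posterior is P(r = 1 | data) = 0, P(r = 2 | data) = 1/2, P(r = 5 | data) = 1/2, P(r = 6 | data) = 0.
The predictive probability is P(yellow next | data) = (0)(1/2) + (1)(1/2) = 1/2.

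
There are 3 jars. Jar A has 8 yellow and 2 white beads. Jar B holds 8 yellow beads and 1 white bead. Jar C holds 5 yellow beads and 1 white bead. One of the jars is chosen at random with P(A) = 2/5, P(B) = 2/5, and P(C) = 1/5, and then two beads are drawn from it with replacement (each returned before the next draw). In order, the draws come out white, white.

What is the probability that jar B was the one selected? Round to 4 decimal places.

Under each hypothesis, the probability of the observed sequence is: P(data | jar A) = (2/10)(2/10) = 0.04; P(data | jar B) = (1/9)(1/9) = 0.012346; P(data | jar C) = (1/6)(1/6) = 0.027778.
Multiplying each by its prior: 2/5 · 0.04 = 0.016, 2/5 · 0.012346 = 0.0049383, 1/5 · 0.027778 = 0.0055556; with total 0.026494.
So P(jar B | data) = (0.0049383) / (0.026494) = 0.18639.

0.1864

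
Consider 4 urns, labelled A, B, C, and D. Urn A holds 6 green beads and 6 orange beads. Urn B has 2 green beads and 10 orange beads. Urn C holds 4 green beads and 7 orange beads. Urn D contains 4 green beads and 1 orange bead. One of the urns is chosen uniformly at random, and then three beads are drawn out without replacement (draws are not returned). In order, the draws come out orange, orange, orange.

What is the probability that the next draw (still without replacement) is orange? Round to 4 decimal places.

0.6607

Under each hypothesis, the probability of the observed sequence is: P(data | urn A) = (6/12)(5/11)(4/10) = 1/11; P(data | urn B) = (10/12)(9/11)(8/10) = 6/11; P(data | urn C) = (7/11)(6/10)(5/9) = 7/33; P(data | urn D) = (1/5)(0/4) = 0.
Multiplying each by its prior: 1/4 · 1/11 = 1/44, 1/4 · 6/11 = 3/22, 1/4 · 7/33 = 7/132, 1/4 · 0 = 0; summing to 7/33.
The posterior is then P(urn A | data) = 3/28, P(urn B | data) = 9/14, P(urn C | data) = 1/4, P(urn D | data) = 0.
So P(orange next | data) = Σ P(orange next | H) P(H | data) = (1/3)(3/28) + (7/9)(9/14) + (1/2)(1/4) = 37/56.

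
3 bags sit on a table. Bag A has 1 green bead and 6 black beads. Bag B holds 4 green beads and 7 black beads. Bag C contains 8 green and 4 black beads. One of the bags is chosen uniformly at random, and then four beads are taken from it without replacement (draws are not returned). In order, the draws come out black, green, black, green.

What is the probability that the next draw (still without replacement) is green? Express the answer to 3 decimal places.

The likelihood of the observed sequence under each hypothesis: P(data | bag A) = (6/7)(1/6)(5/5)(0/4) = 0; P(data | bag B) = (7/11)(4/10)(6/9)(3/8) = 0.063636; P(data | bag C) = (4/12)(8/11)(3/10)(7/9) = 0.056566.
Multiplying each by its prior: 1/3 · 0 = 0, 1/3 · 0.063636 = 0.021212, 1/3 · 0.056566 = 0.018855; these sum to 0.040067.
Dividing through by the total gives posterior P(bag A | data) = 0, P(bag B | data) = 0.52941, P(bag C | data) = 0.47059.
Averaging over the posterior, P(green next | data) = (2/7)(0.52941) + (3/4)(0.47059) = 0.5042.

0.504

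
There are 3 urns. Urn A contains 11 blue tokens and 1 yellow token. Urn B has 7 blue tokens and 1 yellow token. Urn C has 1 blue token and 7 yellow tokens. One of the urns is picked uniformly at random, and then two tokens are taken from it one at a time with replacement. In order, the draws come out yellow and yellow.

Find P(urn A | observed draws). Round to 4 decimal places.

0.0088

For each hypothesis, P(data | H) works out to: P(data | urn A) = (1/12)(1/12) = 1/144; P(data | urn B) = (1/8)(1/8) = 1/64; P(data | urn C) = (7/8)(7/8) = 49/64.
Weighting by the prior gives 1/3 · 1/144 = 1/432, 1/3 · 1/64 = 1/192, 1/3 · 49/64 = 49/192; these sum to 227/864.
By Bayes' rule, P(urn A | data) = (1/432) / (227/864) = 2/227.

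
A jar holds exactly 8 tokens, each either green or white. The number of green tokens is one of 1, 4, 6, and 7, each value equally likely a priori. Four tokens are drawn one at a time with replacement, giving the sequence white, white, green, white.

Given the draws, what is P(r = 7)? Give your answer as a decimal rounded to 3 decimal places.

Under each hypothesis, the probability of the observed sequence is: P(data | r = 1) = (7/8)(7/8)(1/8)(7/8) = 0.08374; P(data | r = 4) = (4/8)(4/8)(4/8)(4/8) = 0.0625; P(data | r = 6) = (2/8)(2/8)(6/8)(2/8) = 0.011719; P(data | r = 7) = (1/8)(1/8)(7/8)(1/8) = 0.001709.
The prior-weighted likelihoods are 1/4 · 0.08374 = 0.020935, 1/4 · 0.0625 = 0.015625, 1/4 · 0.011719 = 0.0029297, 1/4 · 0.001709 = 0.00042725; with total 0.039917.
Therefore the posterior P(r = 7 | data) = (0.00042725) / (0.039917) = 0.010703.

0.011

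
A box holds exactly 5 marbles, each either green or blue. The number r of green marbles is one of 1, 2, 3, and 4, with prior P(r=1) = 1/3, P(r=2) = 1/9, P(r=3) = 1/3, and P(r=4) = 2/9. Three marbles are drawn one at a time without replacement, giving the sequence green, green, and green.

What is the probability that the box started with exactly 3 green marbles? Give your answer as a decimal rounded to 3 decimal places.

Compute the likelihood of the observed sequence for each case: P(data | r = 1) = (1/5)(0/4) = 0; P(data | r = 2) = (2/5)(1/4)(0/3) = 0; P(data | r = 3) = (3/5)(2/4)(1/3) = 1/10; P(data | r = 4) = (4/5)(3/4)(2/3) = 2/5.
The prior-weighted likelihoods are 1/3 · 0 = 0, 1/9 · 0 = 0, 1/3 · 1/10 = 1/30, 2/9 · 2/5 = 4/45; with total 11/90.
By Bayes' rule, P(r = 3 | data) = (1/30) / (11/90) = 3/11.

0.273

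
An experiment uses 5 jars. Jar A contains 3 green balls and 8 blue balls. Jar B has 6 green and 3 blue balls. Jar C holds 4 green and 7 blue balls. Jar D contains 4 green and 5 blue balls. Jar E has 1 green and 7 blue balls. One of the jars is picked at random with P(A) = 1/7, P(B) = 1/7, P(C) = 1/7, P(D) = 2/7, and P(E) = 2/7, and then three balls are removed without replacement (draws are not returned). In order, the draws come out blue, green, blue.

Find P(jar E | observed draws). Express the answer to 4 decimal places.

0.2555

The likelihood of the observed sequence under each hypothesis: P(data | jar A) = (8/11)(3/10)(7/9) = 0.1697; P(data | jar B) = (3/9)(6/8)(2/7) = 0.071429; P(data | jar C) = (7/11)(4/10)(6/9) = 0.1697; P(data | jar D) = (5/9)(4/8)(4/7) = 0.15873; P(data | jar E) = (7/8)(1/7)(6/6) = 0.125.
The prior-weighted likelihoods are 1/7 · 0.1697 = 0.024242, 1/7 · 0.071429 = 0.010204, 1/7 · 0.1697 = 0.024242, 2/7 · 0.15873 = 0.045351, 2/7 · 0.125 = 0.035714; summing to 0.13975.
So P(jar E | data) = (0.035714) / (0.13975) = 0.25555.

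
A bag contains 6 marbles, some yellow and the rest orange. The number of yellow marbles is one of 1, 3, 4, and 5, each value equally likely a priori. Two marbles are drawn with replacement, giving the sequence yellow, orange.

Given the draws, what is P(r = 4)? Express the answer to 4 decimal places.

0.2963

Compute the likelihood of the observed sequence for each case: P(data | r = 1) = (1/6)(5/6) = 5/36; P(data | r = 3) = (3/6)(3/6) = 1/4; P(data | r = 4) = (4/6)(2/6) = 2/9; P(data | r = 5) = (5/6)(1/6) = 5/36.
The prior-weighted likelihoods are 1/4 · 5/36 = 5/144, 1/4 · 1/4 = 1/16, 1/4 · 2/9 = 1/18, 1/4 · 5/36 = 5/144; with total 3/16.
Therefore the posterior P(r = 4 | data) = (1/18) / (3/16) = 8/27.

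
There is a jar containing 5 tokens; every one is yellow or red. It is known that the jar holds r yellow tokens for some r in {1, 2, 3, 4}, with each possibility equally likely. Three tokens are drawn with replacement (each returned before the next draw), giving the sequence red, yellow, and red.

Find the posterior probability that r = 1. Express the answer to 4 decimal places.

0.3200

Under each hypothesis, the probability of the observed sequence is: P(data | r = 1) = (4/5)(1/5)(4/5) = 16/125; P(data | r = 2) = (3/5)(2/5)(3/5) = 18/125; P(data | r = 3) = (2/5)(3/5)(2/5) = 12/125; P(data | r = 4) = (1/5)(4/5)(1/5) = 4/125.
Multiplying each by its prior: 1/4 · 16/125 = 4/125, 1/4 · 18/125 = 9/250, 1/4 · 12/125 = 3/125, 1/4 · 4/125 = 1/125; summing to 1/10.
Therefore the posterior P(r = 1 | data) = (4/125) / (1/10) = 8/25.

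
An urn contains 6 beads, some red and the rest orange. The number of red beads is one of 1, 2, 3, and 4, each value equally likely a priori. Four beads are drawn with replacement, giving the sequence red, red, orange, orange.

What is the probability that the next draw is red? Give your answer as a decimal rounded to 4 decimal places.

The likelihood of the observed sequence under each hypothesis: P(data | r = 1) = (1/6)(1/6)(5/6)(5/6) = 0.01929; P(data | r = 2) = (2/6)(2/6)(4/6)(4/6) = 0.049383; P(data | r = 3) = (3/6)(3/6)(3/6)(3/6) = 0.0625; P(data | r = 4) = (4/6)(4/6)(2/6)(2/6) = 0.049383.
The prior-weighted likelihoods are 1/4 · 0.01929 = 0.0048225, 1/4 · 0.049383 = 0.012346, 1/4 · 0.0625 = 0.015625, 1/4 · 0.049383 = 0.012346; with total 0.045139.
Dividing through by the total gives posterior P(r = 1 | data) = 0.10684, P(r = 2 | data) = 0.2735, P(r = 3 | data) = 0.34615, P(r = 4 | data) = 0.2735.
The predictive probability is P(red next | data) = (1/6)(0.10684) + (1/3)(0.2735) + (1/2)(0.34615) + (2/3)(0.2735) = 0.46439.

0.4644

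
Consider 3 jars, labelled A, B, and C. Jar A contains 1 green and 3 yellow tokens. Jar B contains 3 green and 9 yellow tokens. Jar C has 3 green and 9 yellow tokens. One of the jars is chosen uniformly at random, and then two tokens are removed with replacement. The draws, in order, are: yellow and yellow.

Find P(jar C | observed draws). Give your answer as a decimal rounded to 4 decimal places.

0.3333

The likelihood of the observed sequence under each hypothesis: P(data | jar A) = (3/4)(3/4) = 9/16; P(data | jar B) = (9/12)(9/12) = 9/16; P(data | jar C) = (9/12)(9/12) = 9/16.
The prior-weighted likelihoods are 1/3 · 9/16 = 3/16, 1/3 · 9/16 = 3/16, 1/3 · 9/16 = 3/16; summing to 9/16.
So P(jar C | data) = (3/16) / (9/16) = 1/3.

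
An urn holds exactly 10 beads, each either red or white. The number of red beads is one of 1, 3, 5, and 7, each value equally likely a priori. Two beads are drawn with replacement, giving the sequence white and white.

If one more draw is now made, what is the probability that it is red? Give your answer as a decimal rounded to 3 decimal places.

The likelihood of the observed sequence under each hypothesis: P(data | r = 1) = (9/10)(9/10) = 81/100; P(data | r = 3) = (7/10)(7/10) = 49/100; P(data | r = 5) = (5/10)(5/10) = 1/4; P(data | r = 7) = (3/10)(3/10) = 9/100.
Weighting by the prior gives 1/4 · 81/100 = 81/400, 1/4 · 49/100 = 49/400, 1/4 · 1/4 = 1/16, 1/4 · 9/100 = 9/400; summing to 41/100.
The posterior is then P(r = 1 | data) = 81/164, P(r = 3 | data) = 49/164, P(r = 5 | data) = 25/164, P(r = 7 | data) = 9/164.
The predictive probability is P(red next | data) = (1/10)(81/164) + (3/10)(49/164) + (1/2)(25/164) + (7/10)(9/164) = 52/205.

0.254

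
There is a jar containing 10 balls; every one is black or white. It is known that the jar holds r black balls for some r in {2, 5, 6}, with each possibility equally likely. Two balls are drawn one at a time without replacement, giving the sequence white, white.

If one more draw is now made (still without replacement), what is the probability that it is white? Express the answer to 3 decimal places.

0.597

Under each hypothesis, the probability of the observed sequence is: P(data | r = 2) = (8/10)(7/9) = 28/45; P(data | r = 5) = (5/10)(4/9) = 2/9; P(data | r = 6) = (4/10)(3/9) = 2/15.
The prior-weighted likelihoods are 1/3 · 28/45 = 28/135, 1/3 · 2/9 = 2/27, 1/3 · 2/15 = 2/45; summing to 44/135.
Dividing through by the total gives posterior P(r = 2 | data) = 7/11, P(r = 5 | data) = 5/22, P(r = 6 | data) = 3/22.
Averaging over the posterior, P(white next | data) = (3/4)(7/11) + (3/8)(5/22) + (1/4)(3/22) = 105/176.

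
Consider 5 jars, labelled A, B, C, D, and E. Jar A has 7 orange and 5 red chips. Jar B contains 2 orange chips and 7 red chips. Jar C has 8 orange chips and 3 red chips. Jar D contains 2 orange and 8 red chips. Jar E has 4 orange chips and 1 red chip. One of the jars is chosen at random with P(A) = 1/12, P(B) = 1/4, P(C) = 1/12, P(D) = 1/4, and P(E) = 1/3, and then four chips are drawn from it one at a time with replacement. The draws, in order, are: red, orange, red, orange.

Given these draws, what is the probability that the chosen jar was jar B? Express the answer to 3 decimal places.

0.244

Compute the likelihood of the observed sequence for each case: P(data | jar A) = (5/12)(7/12)(5/12)(7/12) = 0.059076; P(data | jar B) = (7/9)(2/9)(7/9)(2/9) = 0.029873; P(data | jar C) = (3/11)(8/11)(3/11)(8/11) = 0.039342; P(data | jar D) = (8/10)(2/10)(8/10)(2/10) = 0.0256; P(data | jar E) = (1/5)(4/5)(1/5)(4/5) = 0.0256.
The prior-weighted likelihoods are 1/12 · 0.059076 = 0.004923, 1/4 · 0.029873 = 0.0074684, 1/12 · 0.039342 = 0.0032785, 1/4 · 0.0256 = 0.0064, 1/3 · 0.0256 = 0.0085333; with total 0.030603.
So P(jar B | data) = (0.0074684) / (0.030603) = 0.24404.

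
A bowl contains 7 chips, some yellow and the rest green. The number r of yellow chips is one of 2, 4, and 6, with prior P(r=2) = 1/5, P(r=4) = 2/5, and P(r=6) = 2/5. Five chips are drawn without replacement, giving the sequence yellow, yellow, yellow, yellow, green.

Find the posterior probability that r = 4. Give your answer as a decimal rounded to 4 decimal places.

For each hypothesis, P(data | H) works out to: P(data | r = 2) = (2/7)(1/6)(0/5) = 0; P(data | r = 4) = (4/7)(3/6)(2/5)(1/4)(3/3) = 1/35; P(data | r = 6) = (6/7)(5/6)(4/5)(3/4)(1/3) = 1/7.
Multiplying each by its prior: 1/5 · 0 = 0, 2/5 · 1/35 = 2/175, 2/5 · 1/7 = 2/35; these sum to 12/175.
Hence P(r = 4 | data) = (2/175) / (12/175) = 1/6.

0.1667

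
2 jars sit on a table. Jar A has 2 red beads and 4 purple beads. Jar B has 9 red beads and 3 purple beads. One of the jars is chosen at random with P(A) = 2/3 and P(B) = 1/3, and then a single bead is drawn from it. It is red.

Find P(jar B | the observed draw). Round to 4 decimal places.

Under each hypothesis, the probability of this draw is: P(data | jar A) = (2/6) = 1/3; P(data | jar B) = (9/12) = 3/4.
The prior-weighted likelihoods are 2/3 · 1/3 = 2/9, 1/3 · 3/4 = 1/4; these sum to 17/36.
By Bayes' rule, P(jar B | data) = (1/4) / (17/36) = 9/17.

0.5294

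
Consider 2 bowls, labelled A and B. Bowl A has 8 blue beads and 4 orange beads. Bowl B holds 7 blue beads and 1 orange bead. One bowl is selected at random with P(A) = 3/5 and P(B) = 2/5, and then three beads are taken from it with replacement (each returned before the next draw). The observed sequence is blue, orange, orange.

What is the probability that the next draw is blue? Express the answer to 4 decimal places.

0.6895

Compute the likelihood of the observed sequence for each case: P(data | bowl A) = (8/12)(4/12)(4/12) = 0.074074; P(data | bowl B) = (7/8)(1/8)(1/8) = 0.013672.
Multiplying each by its prior: 3/5 · 0.074074 = 0.044444, 2/5 · 0.013672 = 0.0054687; summing to 0.049913.
The posterior is then P(bowl A | data) = 0.89043, P(bowl B | data) = 0.10957.
The predictive probability is P(blue next | data) = (2/3)(0.89043) + (7/8)(0.10957) = 0.68949.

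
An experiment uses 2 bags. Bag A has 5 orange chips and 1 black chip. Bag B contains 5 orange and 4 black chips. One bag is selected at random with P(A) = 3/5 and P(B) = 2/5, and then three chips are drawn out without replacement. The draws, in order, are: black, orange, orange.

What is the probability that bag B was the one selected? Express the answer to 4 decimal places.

Compute the likelihood of the observed sequence for each case: P(data | bag A) = (1/6)(5/5)(4/4) = 1/6; P(data | bag B) = (4/9)(5/8)(4/7) = 10/63.
Weighting by the prior gives 3/5 · 1/6 = 1/10, 2/5 · 10/63 = 4/63; summing to 103/630.
Therefore the posterior P(bag B | data) = (4/63) / (103/630) = 40/103.

0.3883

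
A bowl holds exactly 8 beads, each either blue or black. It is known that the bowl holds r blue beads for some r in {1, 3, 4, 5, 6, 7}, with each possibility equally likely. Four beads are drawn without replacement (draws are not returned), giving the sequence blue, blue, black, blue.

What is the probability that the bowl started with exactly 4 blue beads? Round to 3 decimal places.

0.127

The likelihood of the observed sequence under each hypothesis: P(data | r = 1) = (1/8)(0/7) = 0; P(data | r = 3) = (3/8)(2/7)(5/6)(1/5) = 1/56; P(data | r = 4) = (4/8)(3/7)(4/6)(2/5) = 2/35; P(data | r = 5) = (5/8)(4/7)(3/6)(3/5) = 3/28; P(data | r = 6) = (6/8)(5/7)(2/6)(4/5) = 1/7; P(data | r = 7) = (7/8)(6/7)(1/6)(5/5) = 1/8.
Multiplying each by its prior: 1/6 · 0 = 0, 1/6 · 1/56 = 1/336, 1/6 · 2/35 = 1/105, 1/6 · 3/28 = 1/56, 1/6 · 1/7 = 1/42, 1/6 · 1/8 = 1/48; with total 3/40.
Hence P(r = 4 | data) = (1/105) / (3/40) = 8/63.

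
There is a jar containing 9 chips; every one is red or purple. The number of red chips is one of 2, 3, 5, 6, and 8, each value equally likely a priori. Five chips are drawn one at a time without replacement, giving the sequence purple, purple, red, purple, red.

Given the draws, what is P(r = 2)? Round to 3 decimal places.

Under each hypothesis, the probability of the observed sequence is: P(data | r = 2) = (7/9)(6/8)(2/7)(5/6)(1/5) = 1/36; P(data | r = 3) = (6/9)(5/8)(3/7)(4/6)(2/5) = 1/21; P(data | r = 5) = (4/9)(3/8)(5/7)(2/6)(4/5) = 2/63; P(data | r = 6) = (3/9)(2/8)(6/7)(1/6)(5/5) = 1/84; P(data | r = 8) = (1/9)(0/8) = 0.
The prior-weighted likelihoods are 1/5 · 1/36 = 1/180, 1/5 · 1/21 = 1/105, 1/5 · 2/63 = 2/315, 1/5 · 1/84 = 1/420, 1/5 · 0 = 0; these sum to 1/42.
So P(r = 2 | data) = (1/180) / (1/42) = 7/30.

0.233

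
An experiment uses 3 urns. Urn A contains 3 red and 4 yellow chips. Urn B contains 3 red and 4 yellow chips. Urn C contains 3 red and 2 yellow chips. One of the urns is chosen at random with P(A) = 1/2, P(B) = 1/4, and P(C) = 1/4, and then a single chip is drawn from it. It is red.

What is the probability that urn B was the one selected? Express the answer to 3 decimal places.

0.227

The likelihood of this draw under each hypothesis: P(data | urn A) = (3/7) = 3/7; P(data | urn B) = (3/7) = 3/7; P(data | urn C) = (3/5) = 3/5.
Weighting by the prior gives 1/2 · 3/7 = 3/14, 1/4 · 3/7 = 3/28, 1/4 · 3/5 = 3/20; these sum to 33/70.
By Bayes' rule, P(urn B | data) = (3/28) / (33/70) = 5/22.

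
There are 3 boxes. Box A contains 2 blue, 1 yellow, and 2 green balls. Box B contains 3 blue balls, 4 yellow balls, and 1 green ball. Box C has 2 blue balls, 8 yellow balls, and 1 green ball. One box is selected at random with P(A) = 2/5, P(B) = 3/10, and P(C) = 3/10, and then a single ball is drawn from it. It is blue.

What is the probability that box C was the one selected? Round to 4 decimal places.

The likelihood of this draw under each hypothesis: P(data | box A) = (2/5) = 0.4; P(data | box B) = (3/8) = 0.375; P(data | box C) = (2/11) = 0.18182.
Weighting by the prior gives 2/5 · 0.4 = 0.16, 3/10 · 0.375 = 0.1125, 3/10 · 0.18182 = 0.054545; summing to 0.32705.
So P(box C | data) = (0.054545) / (0.32705) = 0.16678.

0.1668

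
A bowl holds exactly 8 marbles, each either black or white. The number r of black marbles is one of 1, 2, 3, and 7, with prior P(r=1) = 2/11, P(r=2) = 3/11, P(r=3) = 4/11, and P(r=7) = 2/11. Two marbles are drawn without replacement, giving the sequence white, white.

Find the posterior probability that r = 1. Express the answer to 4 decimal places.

For each hypothesis, P(data | H) works out to: P(data | r = 1) = (7/8)(6/7) = 3/4; P(data | r = 2) = (6/8)(5/7) = 15/28; P(data | r = 3) = (5/8)(4/7) = 5/14; P(data | r = 7) = (1/8)(0/7) = 0.
Weighting by the prior gives 2/11 · 3/4 = 3/22, 3/11 · 15/28 = 45/308, 4/11 · 5/14 = 10/77, 2/11 · 0 = 0; summing to 127/308.
Hence P(r = 1 | data) = (3/22) / (127/308) = 42/127.

0.3307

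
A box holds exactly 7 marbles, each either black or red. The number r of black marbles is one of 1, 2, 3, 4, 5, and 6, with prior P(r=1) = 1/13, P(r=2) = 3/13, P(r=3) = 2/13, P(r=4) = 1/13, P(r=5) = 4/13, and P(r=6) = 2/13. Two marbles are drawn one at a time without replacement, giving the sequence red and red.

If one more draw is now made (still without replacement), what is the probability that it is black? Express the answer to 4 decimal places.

The likelihood of the observed sequence under each hypothesis: P(data | r = 1) = (6/7)(5/6) = 5/7; P(data | r = 2) = (5/7)(4/6) = 10/21; P(data | r = 3) = (4/7)(3/6) = 2/7; P(data | r = 4) = (3/7)(2/6) = 1/7; P(data | r = 5) = (2/7)(1/6) = 1/21; P(data | r = 6) = (1/7)(0/6) = 0.
Multiplying each by its prior: 1/13 · 5/7 = 5/91, 3/13 · 10/21 = 10/91, 2/13 · 2/7 = 4/91, 1/13 · 1/7 = 1/91, 4/13 · 1/21 = 4/273, 2/13 · 0 = 0; with total 64/273.
Normalising, the posterior is P(r = 1 | data) = 15/64, P(r = 2 | data) = 15/32, P(r = 3 | data) = 3/16, P(r = 4 | data) = 3/64, P(r = 5 | data) = 1/16, P(r = 6 | data) = 0.
Averaging over the posterior, P(black next | data) = (1/5)(15/64) + (2/5)(15/32) + (3/5)(3/16) + (4/5)(3/64) + (1)(1/16) = 143/320.

0.4469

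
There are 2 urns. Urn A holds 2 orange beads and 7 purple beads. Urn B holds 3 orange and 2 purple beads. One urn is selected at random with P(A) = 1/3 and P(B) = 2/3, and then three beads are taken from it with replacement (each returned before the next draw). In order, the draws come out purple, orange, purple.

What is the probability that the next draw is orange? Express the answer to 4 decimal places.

Under each hypothesis, the probability of the observed sequence is: P(data | urn A) = (7/9)(2/9)(7/9) = 0.13443; P(data | urn B) = (2/5)(3/5)(2/5) = 0.096.
Multiplying each by its prior: 1/3 · 0.13443 = 0.04481, 2/3 · 0.096 = 0.064; summing to 0.10881.
The posterior is then P(urn A | data) = 0.41182, P(urn B | data) = 0.58818.
So P(orange next | data) = Σ P(orange next | H) P(H | data) = (2/9)(0.41182) + (3/5)(0.58818) = 0.44442.

0.4444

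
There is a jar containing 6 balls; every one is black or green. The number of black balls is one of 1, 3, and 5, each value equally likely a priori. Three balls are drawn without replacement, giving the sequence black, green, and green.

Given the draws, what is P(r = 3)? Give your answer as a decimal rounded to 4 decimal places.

0.4737

For each hypothesis, P(data | H) works out to: P(data | r = 1) = (1/6)(5/5)(4/4) = 1/6; P(data | r = 3) = (3/6)(3/5)(2/4) = 3/20; P(data | r = 5) = (5/6)(1/5)(0/4) = 0.
The prior-weighted likelihoods are 1/3 · 1/6 = 1/18, 1/3 · 3/20 = 1/20, 1/3 · 0 = 0; summing to 19/180.
So P(r = 3 | data) = (1/20) / (19/180) = 9/19.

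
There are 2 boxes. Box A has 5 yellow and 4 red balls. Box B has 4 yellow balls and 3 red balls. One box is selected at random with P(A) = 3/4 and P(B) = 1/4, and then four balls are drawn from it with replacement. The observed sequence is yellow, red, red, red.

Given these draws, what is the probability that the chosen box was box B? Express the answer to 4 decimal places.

The likelihood of the observed sequence under each hypothesis: P(data | box A) = (5/9)(4/9)(4/9)(4/9) = 0.048773; P(data | box B) = (4/7)(3/7)(3/7)(3/7) = 0.044981.
Multiplying each by its prior: 3/4 · 0.048773 = 0.03658, 1/4 · 0.044981 = 0.011245; with total 0.047825.
Hence P(box B | data) = (0.011245) / (0.047825) = 0.23513.

0.2351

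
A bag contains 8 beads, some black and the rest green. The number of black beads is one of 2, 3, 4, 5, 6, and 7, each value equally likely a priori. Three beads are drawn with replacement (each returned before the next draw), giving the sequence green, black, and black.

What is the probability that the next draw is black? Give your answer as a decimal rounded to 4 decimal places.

For each hypothesis, P(data | H) works out to: P(data | r = 2) = (6/8)(2/8)(2/8) = 0.046875; P(data | r = 3) = (5/8)(3/8)(3/8) = 0.087891; P(data | r = 4) = (4/8)(4/8)(4/8) = 0.125; P(data | r = 5) = (3/8)(5/8)(5/8) = 0.14648; P(data | r = 6) = (2/8)(6/8)(6/8) = 0.14062; P(data | r = 7) = (1/8)(7/8)(7/8) = 0.095703.
Weighting by the prior gives 1/6 · 0.046875 = 0.0078125, 1/6 · 0.087891 = 0.014648, 1/6 · 0.125 = 0.020833, 1/6 · 0.14648 = 0.024414, 1/6 · 0.14062 = 0.023438, 1/6 · 0.095703 = 0.015951; summing to 0.1071.
Dividing through by the total gives posterior P(r = 2 | data) = 0.072948, P(r = 3 | data) = 0.13678, P(r = 4 | data) = 0.19453, P(r = 5 | data) = 0.22796, P(r = 6 | data) = 0.21884, P(r = 7 | data) = 0.14894.
The predictive probability is P(black next | data) = (1/4)(0.072948) + (3/8)(0.13678) + (1/2)(0.19453) + (5/8)(0.22796) + (3/4)(0.21884) + (7/8)(0.14894) = 0.60372.

0.6037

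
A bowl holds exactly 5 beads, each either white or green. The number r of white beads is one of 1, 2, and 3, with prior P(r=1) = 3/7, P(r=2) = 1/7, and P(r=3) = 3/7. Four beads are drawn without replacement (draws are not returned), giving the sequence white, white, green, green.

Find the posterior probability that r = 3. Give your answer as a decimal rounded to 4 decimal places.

0.7500

The likelihood of the observed sequence under each hypothesis: P(data | r = 1) = (1/5)(0/4) = 0; P(data | r = 2) = (2/5)(1/4)(3/3)(2/2) = 1/10; P(data | r = 3) = (3/5)(2/4)(2/3)(1/2) = 1/10.
The prior-weighted likelihoods are 3/7 · 0 = 0, 1/7 · 1/10 = 1/70, 3/7 · 1/10 = 3/70; these sum to 2/35.
By Bayes' rule, P(r = 3 | data) = (3/70) / (2/35) = 3/4.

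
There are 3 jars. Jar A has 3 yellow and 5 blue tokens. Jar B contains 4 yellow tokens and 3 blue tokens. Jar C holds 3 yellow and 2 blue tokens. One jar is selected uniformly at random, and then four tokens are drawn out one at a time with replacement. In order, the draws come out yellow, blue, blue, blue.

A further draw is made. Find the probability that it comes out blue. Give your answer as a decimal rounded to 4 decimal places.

Under each hypothesis, the probability of the observed sequence is: P(data | jar A) = (3/8)(5/8)(5/8)(5/8) = 0.091553; P(data | jar B) = (4/7)(3/7)(3/7)(3/7) = 0.044981; P(data | jar C) = (3/5)(2/5)(2/5)(2/5) = 0.0384.
The prior-weighted likelihoods are 1/3 · 0.091553 = 0.030518, 1/3 · 0.044981 = 0.014994, 1/3 · 0.0384 = 0.0128; these sum to 0.058311.
The posterior is then P(jar A | data) = 0.52336, P(jar B | data) = 0.25713, P(jar C | data) = 0.21951.
So P(blue next | data) = Σ P(blue next | H) P(H | data) = (5/8)(0.52336) + (3/7)(0.25713) + (2/5)(0.21951) = 0.5251.

0.5251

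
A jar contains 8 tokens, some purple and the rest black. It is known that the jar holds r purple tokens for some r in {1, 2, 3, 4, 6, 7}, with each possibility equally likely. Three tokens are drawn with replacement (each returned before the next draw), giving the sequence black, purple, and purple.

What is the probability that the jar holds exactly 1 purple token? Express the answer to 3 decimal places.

0.027

The likelihood of the observed sequence under each hypothesis: P(data | r = 1) = (7/8)(1/8)(1/8) = 0.013672; P(data | r = 2) = (6/8)(2/8)(2/8) = 0.046875; P(data | r = 3) = (5/8)(3/8)(3/8) = 0.087891; P(data | r = 4) = (4/8)(4/8)(4/8) = 0.125; P(data | r = 6) = (2/8)(6/8)(6/8) = 0.14062; P(data | r = 7) = (1/8)(7/8)(7/8) = 0.095703.
Multiplying each by its prior: 1/6 · 0.013672 = 0.0022786, 1/6 · 0.046875 = 0.0078125, 1/6 · 0.087891 = 0.014648, 1/6 · 0.125 = 0.020833, 1/6 · 0.14062 = 0.023438, 1/6 · 0.095703 = 0.015951; summing to 0.084961.
So P(r = 1 | data) = (0.0022786) / (0.084961) = 0.02682.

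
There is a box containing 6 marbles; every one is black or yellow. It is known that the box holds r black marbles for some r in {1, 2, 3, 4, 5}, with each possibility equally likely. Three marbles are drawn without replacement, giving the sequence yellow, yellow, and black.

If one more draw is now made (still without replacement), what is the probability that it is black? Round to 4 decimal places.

0.4000

For each hypothesis, P(data | H) works out to: P(data | r = 1) = (5/6)(4/5)(1/4) = 1/6; P(data | r = 2) = (4/6)(3/5)(2/4) = 1/5; P(data | r = 3) = (3/6)(2/5)(3/4) = 3/20; P(data | r = 4) = (2/6)(1/5)(4/4) = 1/15; P(data | r = 5) = (1/6)(0/5) = 0.
The prior-weighted likelihoods are 1/5 · 1/6 = 1/30, 1/5 · 1/5 = 1/25, 1/5 · 3/20 = 3/100, 1/5 · 1/15 = 1/75, 1/5 · 0 = 0; summing to 7/60.
Normalising, the posterior is P(r = 1 | data) = 2/7, P(r = 2 | data) = 12/35, P(r = 3 | data) = 9/35, P(r = 4 | data) = 4/35, P(r = 5 | data) = 0.
The predictive probability is P(black next | data) = (0)(2/7) + (1/3)(12/35) + (2/3)(9/35) + (1)(4/35) = 2/5.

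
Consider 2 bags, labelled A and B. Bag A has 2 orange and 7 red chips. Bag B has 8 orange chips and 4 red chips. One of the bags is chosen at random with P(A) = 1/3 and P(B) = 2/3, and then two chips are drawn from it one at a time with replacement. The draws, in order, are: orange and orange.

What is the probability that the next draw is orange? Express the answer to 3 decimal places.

The likelihood of the observed sequence under each hypothesis: P(data | bag A) = (2/9)(2/9) = 4/81; P(data | bag B) = (8/12)(8/12) = 4/9.
Multiplying each by its prior: 1/3 · 4/81 = 4/243, 2/3 · 4/9 = 8/27; these sum to 76/243.
The posterior is then P(bag A | data) = 1/19, P(bag B | data) = 18/19.
The predictive probability is P(orange next | data) = (2/9)(1/19) + (2/3)(18/19) = 110/171.

0.643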